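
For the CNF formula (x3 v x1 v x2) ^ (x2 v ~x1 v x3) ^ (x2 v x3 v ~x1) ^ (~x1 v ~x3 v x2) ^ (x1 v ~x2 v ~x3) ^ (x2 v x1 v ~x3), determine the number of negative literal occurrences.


Scan each clause for negated literals.
Clause 1: 0 negative; Clause 2: 1 negative; Clause 3: 1 negative; Clause 4: 2 negative; Clause 5: 2 negative; Clause 6: 1 negative.
Total negative literal occurrences = 7.

7


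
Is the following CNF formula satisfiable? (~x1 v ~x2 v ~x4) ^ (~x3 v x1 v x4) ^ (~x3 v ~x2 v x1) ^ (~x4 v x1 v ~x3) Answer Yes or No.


Check all 16 possible truth assignments.
Number of satisfying assignments found: 10.
The formula is satisfiable.

Yes


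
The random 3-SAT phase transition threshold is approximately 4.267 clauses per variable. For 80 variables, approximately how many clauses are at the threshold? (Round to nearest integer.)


The 3-SAT phase transition occurs at approximately 4.267 clauses per variable.
m = 4.267 * 80 = 341.36.
Rounded to nearest integer: 341.

341


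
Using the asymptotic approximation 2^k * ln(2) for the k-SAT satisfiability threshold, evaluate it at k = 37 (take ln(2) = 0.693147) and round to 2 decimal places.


Using the asymptotic formula: threshold ~ 2^k * ln(2).
2^37 = 137438953472.
137438953472 * 0.693147 = 95265398282.26.

95265398282.26


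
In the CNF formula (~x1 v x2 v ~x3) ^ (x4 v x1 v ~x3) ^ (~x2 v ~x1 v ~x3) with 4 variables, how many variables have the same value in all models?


Find all satisfying assignments: 10 model(s).
Check which variables have the same value in every model.
No variable is fixed across all models.
Backbone size = 0.

0


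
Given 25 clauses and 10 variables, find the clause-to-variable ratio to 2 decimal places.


Clause-to-variable ratio = clauses / variables.
25 / 10 = 2.5.

2.5


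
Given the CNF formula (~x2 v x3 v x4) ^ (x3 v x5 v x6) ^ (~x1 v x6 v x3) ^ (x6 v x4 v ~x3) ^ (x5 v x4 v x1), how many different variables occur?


Identify each distinct variable in the formula.
Variables found: x1, x2, x3, x4, x5, x6.
Total distinct variables = 6.

6


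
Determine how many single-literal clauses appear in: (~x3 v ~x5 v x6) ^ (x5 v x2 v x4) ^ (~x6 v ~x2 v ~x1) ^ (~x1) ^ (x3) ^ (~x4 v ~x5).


A unit clause contains exactly one literal.
Unit clauses found: (~x1), (x3).
Count = 2.

2


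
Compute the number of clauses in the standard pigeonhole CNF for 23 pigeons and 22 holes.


The PHP encoding has two parts:
1) At-least-one-hole clauses: 23 (one per pigeon, each with 22 literals).
2) At-most-one-pigeon-per-hole clauses: 22 holes * C(23,2) = 22 * 253 = 5566.
Total clauses = 23 + 5566 = 5589.

5589


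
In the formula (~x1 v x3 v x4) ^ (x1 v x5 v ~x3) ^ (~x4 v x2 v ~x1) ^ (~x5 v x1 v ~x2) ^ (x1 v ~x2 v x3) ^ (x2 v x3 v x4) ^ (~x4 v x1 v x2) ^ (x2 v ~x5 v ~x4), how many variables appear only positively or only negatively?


A pure literal appears in only one polarity across all clauses.
No pure literals found.
Count = 0.

0


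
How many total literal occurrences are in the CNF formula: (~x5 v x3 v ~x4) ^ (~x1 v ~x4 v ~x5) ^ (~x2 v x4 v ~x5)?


Clause lengths: 3, 3, 3.
Sum = 3 + 3 + 3 = 9.

9


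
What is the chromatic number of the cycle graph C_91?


An odd cycle cannot be 2-colored: alternating two colors around the cycle returns to the start with a conflict.
Since 91 is odd, three colors are required (and three suffice).
Chromatic number = 3.

3


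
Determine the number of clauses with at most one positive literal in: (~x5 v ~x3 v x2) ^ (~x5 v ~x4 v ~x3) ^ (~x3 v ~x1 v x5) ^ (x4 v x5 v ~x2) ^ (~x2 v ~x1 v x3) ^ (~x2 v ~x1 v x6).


A Horn clause has at most one positive literal.
Clause 1: 1 positive lit(s) -> Horn
Clause 2: 0 positive lit(s) -> Horn
Clause 3: 1 positive lit(s) -> Horn
Clause 4: 2 positive lit(s) -> not Horn
Clause 5: 1 positive lit(s) -> Horn
Clause 6: 1 positive lit(s) -> Horn
Total Horn clauses = 5.

5


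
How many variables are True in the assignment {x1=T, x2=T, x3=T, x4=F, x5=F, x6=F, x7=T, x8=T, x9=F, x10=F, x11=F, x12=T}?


The weight is the number of variables assigned True.
True variables: x1, x2, x3, x7, x8, x12.
Weight = 6.

6


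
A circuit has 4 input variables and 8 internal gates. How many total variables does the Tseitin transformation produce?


The Tseitin transformation introduces one auxiliary variable per gate.
Total variables = inputs + gates = 4 + 8 = 12.

12


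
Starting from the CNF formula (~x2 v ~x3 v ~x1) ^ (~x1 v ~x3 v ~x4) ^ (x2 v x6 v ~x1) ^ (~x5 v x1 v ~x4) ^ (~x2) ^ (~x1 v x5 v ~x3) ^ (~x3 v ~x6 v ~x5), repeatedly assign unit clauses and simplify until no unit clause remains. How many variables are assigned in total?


Unit propagation repeatedly assigns the literal in any unit clause, then simplifies.
Assignments in order: x2 = F.
No further unit clauses remain.
Total variables assigned = 1.

1


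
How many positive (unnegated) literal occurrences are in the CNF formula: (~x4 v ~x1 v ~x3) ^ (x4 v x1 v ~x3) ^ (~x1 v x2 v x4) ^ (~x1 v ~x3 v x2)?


Scan each clause for unnegated literals.
Clause 1: 0 positive; Clause 2: 2 positive; Clause 3: 2 positive; Clause 4: 1 positive.
Total positive literal occurrences = 5.

5


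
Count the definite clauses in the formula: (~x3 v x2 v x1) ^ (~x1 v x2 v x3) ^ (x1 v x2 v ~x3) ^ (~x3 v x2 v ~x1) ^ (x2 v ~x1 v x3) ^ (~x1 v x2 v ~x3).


A definite clause has exactly one positive literal.
Clause 1: 2 positive -> not definite
Clause 2: 2 positive -> not definite
Clause 3: 2 positive -> not definite
Clause 4: 1 positive -> definite
Clause 5: 2 positive -> not definite
Clause 6: 1 positive -> definite
Definite clause count = 2.

2


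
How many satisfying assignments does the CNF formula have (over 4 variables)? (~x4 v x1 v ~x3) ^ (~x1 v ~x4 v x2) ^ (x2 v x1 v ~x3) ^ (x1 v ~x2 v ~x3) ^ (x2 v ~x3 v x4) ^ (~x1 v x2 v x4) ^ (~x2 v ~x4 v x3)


Enumerate all 16 truth assignments over 4 variables.
Test each against every clause.
Satisfying assignments found: 6.

6


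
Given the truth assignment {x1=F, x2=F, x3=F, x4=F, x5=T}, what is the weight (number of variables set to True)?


The weight is the number of variables assigned True.
True variables: x5.
Weight = 1.

1


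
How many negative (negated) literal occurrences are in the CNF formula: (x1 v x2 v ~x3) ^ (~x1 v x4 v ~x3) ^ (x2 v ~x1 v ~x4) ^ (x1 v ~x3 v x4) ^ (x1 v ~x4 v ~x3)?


Scan each clause for negated literals.
Clause 1: 1 negative; Clause 2: 2 negative; Clause 3: 2 negative; Clause 4: 1 negative; Clause 5: 2 negative.
Total negative literal occurrences = 8.

8


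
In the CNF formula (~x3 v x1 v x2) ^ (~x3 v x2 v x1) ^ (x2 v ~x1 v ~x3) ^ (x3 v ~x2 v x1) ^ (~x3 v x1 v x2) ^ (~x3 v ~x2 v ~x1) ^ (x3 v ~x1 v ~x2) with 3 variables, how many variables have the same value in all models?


Find all satisfying assignments: 3 model(s).
Check which variables have the same value in every model.
No variable is fixed across all models.
Backbone size = 0.

0


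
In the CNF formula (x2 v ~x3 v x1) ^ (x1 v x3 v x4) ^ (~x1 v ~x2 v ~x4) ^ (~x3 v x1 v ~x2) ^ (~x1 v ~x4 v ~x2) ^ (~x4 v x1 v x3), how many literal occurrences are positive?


Scan each clause for unnegated literals.
Clause 1: 2 positive; Clause 2: 3 positive; Clause 3: 0 positive; Clause 4: 1 positive; Clause 5: 0 positive; Clause 6: 2 positive.
Total positive literal occurrences = 8.

8


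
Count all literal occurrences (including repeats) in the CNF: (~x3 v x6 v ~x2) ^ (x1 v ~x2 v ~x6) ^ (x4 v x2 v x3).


Clause lengths: 3, 3, 3.
Sum = 3 + 3 + 3 = 9.

9


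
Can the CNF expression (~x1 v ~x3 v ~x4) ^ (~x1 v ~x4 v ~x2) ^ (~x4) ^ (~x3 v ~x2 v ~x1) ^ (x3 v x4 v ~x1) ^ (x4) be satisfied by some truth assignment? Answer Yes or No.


Check all 16 possible truth assignments.
Number of satisfying assignments found: 0.
The formula is unsatisfiable.

No


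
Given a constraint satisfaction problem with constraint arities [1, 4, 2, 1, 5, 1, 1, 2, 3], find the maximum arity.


The arities are: 1, 4, 2, 1, 5, 1, 1, 2, 3.
Scan for the maximum value.
Maximum arity = 5.

5


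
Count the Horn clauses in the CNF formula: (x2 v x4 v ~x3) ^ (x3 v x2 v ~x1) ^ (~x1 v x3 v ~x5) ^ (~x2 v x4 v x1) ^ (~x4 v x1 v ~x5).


A Horn clause has at most one positive literal.
Clause 1: 2 positive lit(s) -> not Horn
Clause 2: 2 positive lit(s) -> not Horn
Clause 3: 1 positive lit(s) -> Horn
Clause 4: 2 positive lit(s) -> not Horn
Clause 5: 1 positive lit(s) -> Horn
Total Horn clauses = 2.

2


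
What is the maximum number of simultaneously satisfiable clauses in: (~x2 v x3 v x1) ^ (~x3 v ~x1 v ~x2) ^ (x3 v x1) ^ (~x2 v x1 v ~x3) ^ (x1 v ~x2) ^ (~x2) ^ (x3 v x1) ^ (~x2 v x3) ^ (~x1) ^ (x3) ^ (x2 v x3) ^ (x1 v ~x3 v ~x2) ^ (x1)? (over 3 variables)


Enumerate all 8 truth assignments.
For each, count how many of the 13 clauses are satisfied.
The formula is not fully satisfiable, so the maximum is below 13.
Maximum simultaneously satisfiable clauses = 12.

12


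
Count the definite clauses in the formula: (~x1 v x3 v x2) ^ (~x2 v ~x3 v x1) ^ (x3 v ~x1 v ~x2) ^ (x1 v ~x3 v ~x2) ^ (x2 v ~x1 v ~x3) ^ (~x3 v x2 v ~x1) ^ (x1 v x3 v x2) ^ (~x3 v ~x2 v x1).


A definite clause has exactly one positive literal.
Clause 1: 2 positive -> not definite
Clause 2: 1 positive -> definite
Clause 3: 1 positive -> definite
Clause 4: 1 positive -> definite
Clause 5: 1 positive -> definite
Clause 6: 1 positive -> definite
Clause 7: 3 positive -> not definite
Clause 8: 1 positive -> definite
Definite clause count = 6.

6


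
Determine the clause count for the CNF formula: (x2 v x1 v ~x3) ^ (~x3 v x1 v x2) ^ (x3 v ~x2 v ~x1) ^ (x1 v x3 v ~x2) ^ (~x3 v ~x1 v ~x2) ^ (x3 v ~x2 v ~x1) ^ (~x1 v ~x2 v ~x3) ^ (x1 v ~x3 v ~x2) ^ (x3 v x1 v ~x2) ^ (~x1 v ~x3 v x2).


Each group enclosed in parentheses joined by ^ is one clause.
Counting the conjuncts: 10 clauses.

10


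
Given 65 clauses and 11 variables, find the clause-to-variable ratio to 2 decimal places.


Clause-to-variable ratio = clauses / variables.
65 / 11 = 5.91.

5.91


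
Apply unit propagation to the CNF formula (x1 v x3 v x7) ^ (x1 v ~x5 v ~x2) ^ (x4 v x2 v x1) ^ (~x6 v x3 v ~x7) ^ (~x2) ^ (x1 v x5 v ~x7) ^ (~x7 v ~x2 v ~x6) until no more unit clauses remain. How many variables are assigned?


Unit propagation repeatedly assigns the literal in any unit clause, then simplifies.
Assignments in order: x2 = F.
No further unit clauses remain.
Total variables assigned = 1.

1


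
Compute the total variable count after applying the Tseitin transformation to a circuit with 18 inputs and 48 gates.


The Tseitin transformation introduces one auxiliary variable per gate.
Total variables = inputs + gates = 18 + 48 = 66.

66


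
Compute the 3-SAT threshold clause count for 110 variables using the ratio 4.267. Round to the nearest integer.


The 3-SAT phase transition occurs at approximately 4.267 clauses per variable.
m = 4.267 * 110 = 469.37.
Rounded to nearest integer: 469.

469


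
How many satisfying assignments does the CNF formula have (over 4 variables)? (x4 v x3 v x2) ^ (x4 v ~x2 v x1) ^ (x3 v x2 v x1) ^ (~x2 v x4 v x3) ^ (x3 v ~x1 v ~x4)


Enumerate all 16 truth assignments over 4 variables.
Test each against every clause.
Satisfying assignments found: 8.

8


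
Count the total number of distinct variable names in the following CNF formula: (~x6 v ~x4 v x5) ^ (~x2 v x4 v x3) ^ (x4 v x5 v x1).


Identify each distinct variable in the formula.
Variables found: x1, x2, x3, x4, x5, x6.
Total distinct variables = 6.

6


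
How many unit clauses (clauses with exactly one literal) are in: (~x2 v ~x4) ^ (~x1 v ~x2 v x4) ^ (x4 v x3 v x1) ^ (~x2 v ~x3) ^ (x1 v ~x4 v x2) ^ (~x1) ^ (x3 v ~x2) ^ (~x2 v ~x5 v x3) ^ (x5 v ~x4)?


A unit clause contains exactly one literal.
Unit clauses found: (~x1).
Count = 1.

1


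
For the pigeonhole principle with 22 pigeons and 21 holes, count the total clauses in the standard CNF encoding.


The PHP encoding has two parts:
1) At-least-one-hole clauses: 22 (one per pigeon, each with 21 literals).
2) At-most-one-pigeon-per-hole clauses: 21 holes * C(22,2) = 21 * 231 = 4851.
Total clauses = 22 + 4851 = 4873.

4873


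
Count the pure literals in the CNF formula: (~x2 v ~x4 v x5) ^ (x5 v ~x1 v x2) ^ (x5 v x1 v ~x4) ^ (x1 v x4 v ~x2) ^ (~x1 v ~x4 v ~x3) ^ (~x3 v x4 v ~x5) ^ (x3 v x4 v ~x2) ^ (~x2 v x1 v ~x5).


A pure literal appears in only one polarity across all clauses.
No pure literals found.
Count = 0.

0


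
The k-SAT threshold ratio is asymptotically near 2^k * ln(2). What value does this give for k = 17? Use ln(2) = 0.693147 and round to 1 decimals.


Using the asymptotic formula: threshold ~ 2^k * ln(2).
2^17 = 131072.
131072 * 0.693147 = 90852.2.

90852.2


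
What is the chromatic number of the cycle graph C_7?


An odd cycle cannot be 2-colored: alternating two colors around the cycle returns to the start with a conflict.
Since 7 is odd, three colors are required (and three suffice).
Chromatic number = 3.

3


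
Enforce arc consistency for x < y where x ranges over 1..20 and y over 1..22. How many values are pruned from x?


For the constraint x < y, x needs a supporting value in y's domain.
x can be at most 21 (one less than y's maximum).
Valid x values from domain: 20 out of 20.
Pruned = 20 - 20 = 0.

0


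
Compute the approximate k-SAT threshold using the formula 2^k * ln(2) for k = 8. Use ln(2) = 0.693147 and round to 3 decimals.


Using the asymptotic formula: threshold ~ 2^k * ln(2).
2^8 = 256.
256 * 0.693147 = 177.446.

177.446


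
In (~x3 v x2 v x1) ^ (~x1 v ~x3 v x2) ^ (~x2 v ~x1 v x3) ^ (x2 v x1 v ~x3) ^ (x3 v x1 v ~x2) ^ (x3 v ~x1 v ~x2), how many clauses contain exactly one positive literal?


A definite clause has exactly one positive literal.
Clause 1: 2 positive -> not definite
Clause 2: 1 positive -> definite
Clause 3: 1 positive -> definite
Clause 4: 2 positive -> not definite
Clause 5: 2 positive -> not definite
Clause 6: 1 positive -> definite
Definite clause count = 3.

3


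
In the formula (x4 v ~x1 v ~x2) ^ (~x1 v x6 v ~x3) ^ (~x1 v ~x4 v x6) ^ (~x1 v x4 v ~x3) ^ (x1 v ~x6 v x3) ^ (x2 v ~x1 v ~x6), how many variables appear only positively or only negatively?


A pure literal appears in only one polarity across all clauses.
No pure literals found.
Count = 0.

0


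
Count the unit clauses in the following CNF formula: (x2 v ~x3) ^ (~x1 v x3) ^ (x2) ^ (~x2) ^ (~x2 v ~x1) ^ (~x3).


A unit clause contains exactly one literal.
Unit clauses found: (x2), (~x2), (~x3).
Count = 3.

3


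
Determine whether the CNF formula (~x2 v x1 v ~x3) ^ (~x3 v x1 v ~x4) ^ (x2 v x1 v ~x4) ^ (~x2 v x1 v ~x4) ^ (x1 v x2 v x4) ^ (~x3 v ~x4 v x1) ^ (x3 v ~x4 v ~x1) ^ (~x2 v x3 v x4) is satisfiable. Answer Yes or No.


Check all 16 possible truth assignments.
Number of satisfying assignments found: 5.
The formula is satisfiable.

Yes


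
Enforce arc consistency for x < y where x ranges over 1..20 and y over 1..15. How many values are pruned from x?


For the constraint x < y, x needs a supporting value in y's domain.
x can be at most 14 (one less than y's maximum).
Valid x values from domain: 14 out of 20.
Pruned = 20 - 14 = 6.

6


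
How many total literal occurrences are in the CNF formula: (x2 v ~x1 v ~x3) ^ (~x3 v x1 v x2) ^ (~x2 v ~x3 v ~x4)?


Clause lengths: 3, 3, 3.
Sum = 3 + 3 + 3 = 9.

9


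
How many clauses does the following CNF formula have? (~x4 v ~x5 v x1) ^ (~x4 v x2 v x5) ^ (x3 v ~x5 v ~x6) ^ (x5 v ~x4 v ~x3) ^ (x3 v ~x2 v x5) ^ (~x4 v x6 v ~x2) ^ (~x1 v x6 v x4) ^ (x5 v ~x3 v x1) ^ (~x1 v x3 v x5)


Each group enclosed in parentheses joined by ^ is one clause.
Counting the conjuncts: 9 clauses.

9


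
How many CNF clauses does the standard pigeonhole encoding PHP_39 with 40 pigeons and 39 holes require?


The PHP encoding has two parts:
1) At-least-one-hole clauses: 40 (one per pigeon, each with 39 literals).
2) At-most-one-pigeon-per-hole clauses: 39 holes * C(40,2) = 39 * 780 = 30420.
Total clauses = 40 + 30420 = 30460.

30460


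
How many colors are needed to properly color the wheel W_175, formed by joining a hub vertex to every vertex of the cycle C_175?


W_175 consists of the cycle C_175 together with a hub vertex adjacent to every cycle vertex.
The cycle C_175 needs 3 colors (odd cycle -> 3).
The hub is adjacent to every cycle vertex, so it must receive a new color distinct from all of them.
Chromatic number = 3 + 1 = 4.

4


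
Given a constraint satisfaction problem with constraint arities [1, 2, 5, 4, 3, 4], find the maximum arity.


The arities are: 1, 2, 5, 4, 3, 4.
Scan for the maximum value.
Maximum arity = 5.

5


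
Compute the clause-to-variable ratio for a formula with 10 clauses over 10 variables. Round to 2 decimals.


Clause-to-variable ratio = clauses / variables.
10 / 10 = 1.0.

1.0


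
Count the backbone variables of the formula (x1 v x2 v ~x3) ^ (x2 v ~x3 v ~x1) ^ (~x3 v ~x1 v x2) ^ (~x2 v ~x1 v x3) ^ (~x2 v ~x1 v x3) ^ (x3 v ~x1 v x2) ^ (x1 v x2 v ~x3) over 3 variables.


Find all satisfying assignments: 4 model(s).
Check which variables have the same value in every model.
No variable is fixed across all models.
Backbone size = 0.

0


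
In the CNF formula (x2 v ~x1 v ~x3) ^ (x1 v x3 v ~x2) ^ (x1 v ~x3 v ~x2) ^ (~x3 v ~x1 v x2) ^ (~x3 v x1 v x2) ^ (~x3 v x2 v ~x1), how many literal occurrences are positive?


Scan each clause for unnegated literals.
Clause 1: 1 positive; Clause 2: 2 positive; Clause 3: 1 positive; Clause 4: 1 positive; Clause 5: 2 positive; Clause 6: 1 positive.
Total positive literal occurrences = 8.

8


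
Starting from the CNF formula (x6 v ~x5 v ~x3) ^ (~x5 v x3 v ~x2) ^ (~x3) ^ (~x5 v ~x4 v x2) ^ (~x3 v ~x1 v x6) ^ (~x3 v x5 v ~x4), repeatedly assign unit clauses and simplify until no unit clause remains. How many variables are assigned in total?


Unit propagation repeatedly assigns the literal in any unit clause, then simplifies.
Assignments in order: x3 = F.
No further unit clauses remain.
Total variables assigned = 1.

1


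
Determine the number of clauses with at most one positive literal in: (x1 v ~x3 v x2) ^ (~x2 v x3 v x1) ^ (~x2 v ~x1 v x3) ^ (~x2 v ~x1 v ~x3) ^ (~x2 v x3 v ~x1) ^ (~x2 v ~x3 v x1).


A Horn clause has at most one positive literal.
Clause 1: 2 positive lit(s) -> not Horn
Clause 2: 2 positive lit(s) -> not Horn
Clause 3: 1 positive lit(s) -> Horn
Clause 4: 0 positive lit(s) -> Horn
Clause 5: 1 positive lit(s) -> Horn
Clause 6: 1 positive lit(s) -> Horn
Total Horn clauses = 4.

4


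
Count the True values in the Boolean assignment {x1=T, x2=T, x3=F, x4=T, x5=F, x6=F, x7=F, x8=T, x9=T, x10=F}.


The weight is the number of variables assigned True.
True variables: x1, x2, x4, x8, x9.
Weight = 5.

5


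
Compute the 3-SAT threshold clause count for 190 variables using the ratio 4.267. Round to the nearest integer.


The 3-SAT phase transition occurs at approximately 4.267 clauses per variable.
m = 4.267 * 190 = 810.73.
Rounded to nearest integer: 811.

811


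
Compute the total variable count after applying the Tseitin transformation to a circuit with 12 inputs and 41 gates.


The Tseitin transformation introduces one auxiliary variable per gate.
Total variables = inputs + gates = 12 + 41 = 53.

53


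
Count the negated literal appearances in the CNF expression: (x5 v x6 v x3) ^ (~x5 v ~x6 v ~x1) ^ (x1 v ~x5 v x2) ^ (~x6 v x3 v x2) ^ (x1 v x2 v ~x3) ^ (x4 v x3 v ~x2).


Scan each clause for negated literals.
Clause 1: 0 negative; Clause 2: 3 negative; Clause 3: 1 negative; Clause 4: 1 negative; Clause 5: 1 negative; Clause 6: 1 negative.
Total negative literal occurrences = 7.

7


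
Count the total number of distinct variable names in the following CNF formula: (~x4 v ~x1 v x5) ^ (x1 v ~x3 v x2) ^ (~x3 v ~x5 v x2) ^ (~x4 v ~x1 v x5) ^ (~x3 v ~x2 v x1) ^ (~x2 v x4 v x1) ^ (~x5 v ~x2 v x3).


Identify each distinct variable in the formula.
Variables found: x1, x2, x3, x4, x5.
Total distinct variables = 5.

5


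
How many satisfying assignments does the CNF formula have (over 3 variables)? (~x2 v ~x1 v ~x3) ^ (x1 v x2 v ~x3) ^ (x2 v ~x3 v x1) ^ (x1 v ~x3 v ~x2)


Enumerate all 8 truth assignments over 3 variables.
Test each against every clause.
Satisfying assignments found: 5.

5


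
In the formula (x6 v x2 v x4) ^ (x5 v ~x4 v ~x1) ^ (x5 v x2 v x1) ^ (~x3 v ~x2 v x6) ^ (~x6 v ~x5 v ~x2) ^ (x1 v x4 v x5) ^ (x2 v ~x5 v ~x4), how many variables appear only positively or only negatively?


A pure literal appears in only one polarity across all clauses.
Pure literals: x3 (negative only).
Count = 1.

1


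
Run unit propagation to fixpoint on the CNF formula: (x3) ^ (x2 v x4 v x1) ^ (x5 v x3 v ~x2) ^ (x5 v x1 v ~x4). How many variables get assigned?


Unit propagation repeatedly assigns the literal in any unit clause, then simplifies.
Assignments in order: x3 = T.
No further unit clauses remain.
Total variables assigned = 1.

1


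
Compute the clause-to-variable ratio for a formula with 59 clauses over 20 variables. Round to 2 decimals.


Clause-to-variable ratio = clauses / variables.
59 / 20 = 2.95.

2.95


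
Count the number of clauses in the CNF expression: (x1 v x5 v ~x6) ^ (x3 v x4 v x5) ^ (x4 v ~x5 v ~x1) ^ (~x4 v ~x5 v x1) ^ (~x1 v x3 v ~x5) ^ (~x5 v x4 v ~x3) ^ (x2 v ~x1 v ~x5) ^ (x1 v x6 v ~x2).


Each group enclosed in parentheses joined by ^ is one clause.
Counting the conjuncts: 8 clauses.

8


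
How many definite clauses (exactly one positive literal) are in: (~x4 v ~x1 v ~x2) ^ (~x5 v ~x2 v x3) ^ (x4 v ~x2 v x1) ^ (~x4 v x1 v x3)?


A definite clause has exactly one positive literal.
Clause 1: 0 positive -> not definite
Clause 2: 1 positive -> definite
Clause 3: 2 positive -> not definite
Clause 4: 2 positive -> not definite
Definite clause count = 1.

1


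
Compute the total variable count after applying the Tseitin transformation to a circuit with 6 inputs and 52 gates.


The Tseitin transformation introduces one auxiliary variable per gate.
Total variables = inputs + gates = 6 + 52 = 58.

58


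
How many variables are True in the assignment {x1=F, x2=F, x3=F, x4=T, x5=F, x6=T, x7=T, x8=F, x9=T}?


The weight is the number of variables assigned True.
True variables: x4, x6, x7, x9.
Weight = 4.

4


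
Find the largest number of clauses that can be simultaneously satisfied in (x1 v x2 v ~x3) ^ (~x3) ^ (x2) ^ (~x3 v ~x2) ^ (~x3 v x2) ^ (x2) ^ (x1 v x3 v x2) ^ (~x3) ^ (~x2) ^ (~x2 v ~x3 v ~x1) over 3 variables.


Enumerate all 8 truth assignments.
For each, count how many of the 10 clauses are satisfied.
The formula is not fully satisfiable, so the maximum is below 10.
Maximum simultaneously satisfiable clauses = 9.

9


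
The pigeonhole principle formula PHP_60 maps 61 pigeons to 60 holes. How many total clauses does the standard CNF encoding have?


The PHP encoding has two parts:
1) At-least-one-hole clauses: 61 (one per pigeon, each with 60 literals).
2) At-most-one-pigeon-per-hole clauses: 60 holes * C(61,2) = 60 * 1830 = 109800.
Total clauses = 61 + 109800 = 109861.

109861


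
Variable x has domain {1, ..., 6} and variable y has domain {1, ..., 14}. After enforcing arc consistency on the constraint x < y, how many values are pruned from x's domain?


For the constraint x < y, x needs a supporting value in y's domain.
x can be at most 13 (one less than y's maximum).
Valid x values from domain: 6 out of 6.
Pruned = 6 - 6 = 0.

0


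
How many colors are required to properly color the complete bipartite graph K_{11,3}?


K_{11,3} is bipartite by definition: the two parts are independent sets, with every edge crossing between them.
Color all vertices in one part with color 1 and all vertices in the other part with color 2.
Since the graph has at least one edge, one color does not suffice.
Chromatic number = 2.

2


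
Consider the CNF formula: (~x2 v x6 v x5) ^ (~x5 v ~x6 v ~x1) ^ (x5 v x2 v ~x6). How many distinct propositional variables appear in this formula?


Identify each distinct variable in the formula.
Variables found: x1, x2, x5, x6.
Total distinct variables = 4.

4


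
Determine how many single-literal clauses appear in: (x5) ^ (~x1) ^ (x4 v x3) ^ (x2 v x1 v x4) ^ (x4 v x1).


A unit clause contains exactly one literal.
Unit clauses found: (x5), (~x1).
Count = 2.

2


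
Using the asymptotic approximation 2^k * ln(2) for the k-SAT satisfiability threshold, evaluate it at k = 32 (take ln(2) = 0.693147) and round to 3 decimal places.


Using the asymptotic formula: threshold ~ 2^k * ln(2).
2^32 = 4294967296.
4294967296 * 0.693147 = 2977043696.321.

2977043696.321


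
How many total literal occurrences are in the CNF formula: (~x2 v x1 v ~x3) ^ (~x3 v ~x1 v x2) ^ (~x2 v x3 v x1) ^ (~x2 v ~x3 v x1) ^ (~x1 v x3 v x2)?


Clause lengths: 3, 3, 3, 3, 3.
Sum = 3 + 3 + 3 + 3 + 3 = 15.

15


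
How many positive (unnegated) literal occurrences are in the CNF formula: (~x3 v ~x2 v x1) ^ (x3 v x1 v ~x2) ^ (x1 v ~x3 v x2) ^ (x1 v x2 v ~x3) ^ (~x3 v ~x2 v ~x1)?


Scan each clause for unnegated literals.
Clause 1: 1 positive; Clause 2: 2 positive; Clause 3: 2 positive; Clause 4: 2 positive; Clause 5: 0 positive.
Total positive literal occurrences = 7.

7


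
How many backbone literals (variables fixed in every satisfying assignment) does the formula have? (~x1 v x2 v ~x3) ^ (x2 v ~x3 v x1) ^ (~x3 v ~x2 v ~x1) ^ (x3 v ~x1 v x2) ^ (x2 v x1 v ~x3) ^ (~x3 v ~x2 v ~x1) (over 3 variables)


Find all satisfying assignments: 4 model(s).
Check which variables have the same value in every model.
No variable is fixed across all models.
Backbone size = 0.

0


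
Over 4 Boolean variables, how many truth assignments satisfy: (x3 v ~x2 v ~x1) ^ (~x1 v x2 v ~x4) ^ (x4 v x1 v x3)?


Enumerate all 16 truth assignments over 4 variables.
Test each against every clause.
Satisfying assignments found: 10.

10


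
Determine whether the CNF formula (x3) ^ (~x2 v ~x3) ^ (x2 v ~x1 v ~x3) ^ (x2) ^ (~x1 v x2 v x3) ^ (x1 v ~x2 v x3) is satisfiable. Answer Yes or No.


Check all 8 possible truth assignments.
Number of satisfying assignments found: 0.
The formula is unsatisfiable.

No


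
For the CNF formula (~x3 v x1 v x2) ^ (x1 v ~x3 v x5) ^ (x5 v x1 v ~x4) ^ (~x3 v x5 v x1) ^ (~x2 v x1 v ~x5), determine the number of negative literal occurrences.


Scan each clause for negated literals.
Clause 1: 1 negative; Clause 2: 1 negative; Clause 3: 1 negative; Clause 4: 1 negative; Clause 5: 2 negative.
Total negative literal occurrences = 6.

6


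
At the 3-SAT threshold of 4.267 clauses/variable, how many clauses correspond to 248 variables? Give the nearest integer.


The 3-SAT phase transition occurs at approximately 4.267 clauses per variable.
m = 4.267 * 248 = 1058.216.
Rounded to nearest integer: 1058.

1058


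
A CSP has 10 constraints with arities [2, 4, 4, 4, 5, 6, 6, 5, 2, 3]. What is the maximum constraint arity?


The arities are: 2, 4, 4, 4, 5, 6, 6, 5, 2, 3.
Scan for the maximum value.
Maximum arity = 6.

6


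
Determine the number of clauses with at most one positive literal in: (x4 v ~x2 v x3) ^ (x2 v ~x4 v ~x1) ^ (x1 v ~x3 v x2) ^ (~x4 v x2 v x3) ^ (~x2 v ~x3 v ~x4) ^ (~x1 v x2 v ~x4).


A Horn clause has at most one positive literal.
Clause 1: 2 positive lit(s) -> not Horn
Clause 2: 1 positive lit(s) -> Horn
Clause 3: 2 positive lit(s) -> not Horn
Clause 4: 2 positive lit(s) -> not Horn
Clause 5: 0 positive lit(s) -> Horn
Clause 6: 1 positive lit(s) -> Horn
Total Horn clauses = 3.

3


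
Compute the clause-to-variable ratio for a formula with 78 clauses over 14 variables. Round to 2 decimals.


Clause-to-variable ratio = clauses / variables.
78 / 14 = 5.57.

5.57


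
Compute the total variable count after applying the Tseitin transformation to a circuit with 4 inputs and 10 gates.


The Tseitin transformation introduces one auxiliary variable per gate.
Total variables = inputs + gates = 4 + 10 = 14.

14


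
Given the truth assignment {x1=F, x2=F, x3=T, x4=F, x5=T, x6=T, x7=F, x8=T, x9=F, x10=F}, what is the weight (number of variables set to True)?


The weight is the number of variables assigned True.
True variables: x3, x5, x6, x8.
Weight = 4.

4


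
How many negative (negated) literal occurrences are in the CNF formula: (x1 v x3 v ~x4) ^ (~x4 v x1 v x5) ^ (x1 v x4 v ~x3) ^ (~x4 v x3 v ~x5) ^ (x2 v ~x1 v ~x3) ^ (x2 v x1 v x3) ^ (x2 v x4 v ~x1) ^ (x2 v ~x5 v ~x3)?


Scan each clause for negated literals.
Clause 1: 1 negative; Clause 2: 1 negative; Clause 3: 1 negative; Clause 4: 2 negative; Clause 5: 2 negative; Clause 6: 0 negative; Clause 7: 1 negative; Clause 8: 2 negative.
Total negative literal occurrences = 10.

10


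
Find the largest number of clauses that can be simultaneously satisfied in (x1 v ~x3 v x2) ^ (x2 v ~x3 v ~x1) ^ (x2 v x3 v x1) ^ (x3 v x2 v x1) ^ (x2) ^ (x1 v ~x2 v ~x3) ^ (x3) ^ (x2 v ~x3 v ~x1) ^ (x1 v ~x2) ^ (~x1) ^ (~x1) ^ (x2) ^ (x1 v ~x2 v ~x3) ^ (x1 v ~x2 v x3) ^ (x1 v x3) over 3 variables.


Enumerate all 8 truth assignments.
For each, count how many of the 15 clauses are satisfied.
The formula is not fully satisfiable, so the maximum is below 15.
Maximum simultaneously satisfiable clauses = 13.

13


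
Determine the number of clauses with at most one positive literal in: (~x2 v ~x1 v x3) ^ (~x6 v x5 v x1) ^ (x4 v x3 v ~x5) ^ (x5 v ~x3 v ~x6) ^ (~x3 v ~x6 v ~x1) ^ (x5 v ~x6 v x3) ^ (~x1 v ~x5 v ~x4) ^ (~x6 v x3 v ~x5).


A Horn clause has at most one positive literal.
Clause 1: 1 positive lit(s) -> Horn
Clause 2: 2 positive lit(s) -> not Horn
Clause 3: 2 positive lit(s) -> not Horn
Clause 4: 1 positive lit(s) -> Horn
Clause 5: 0 positive lit(s) -> Horn
Clause 6: 2 positive lit(s) -> not Horn
Clause 7: 0 positive lit(s) -> Horn
Clause 8: 1 positive lit(s) -> Horn
Total Horn clauses = 5.

5


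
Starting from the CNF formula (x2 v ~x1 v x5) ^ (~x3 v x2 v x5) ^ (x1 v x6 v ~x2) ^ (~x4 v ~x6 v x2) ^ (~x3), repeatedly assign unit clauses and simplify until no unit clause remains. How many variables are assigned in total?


Unit propagation repeatedly assigns the literal in any unit clause, then simplifies.
Assignments in order: x3 = F.
No further unit clauses remain.
Total variables assigned = 1.

1


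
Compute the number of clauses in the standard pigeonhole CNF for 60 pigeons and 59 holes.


The PHP encoding has two parts:
1) At-least-one-hole clauses: 60 (one per pigeon, each with 59 literals).
2) At-most-one-pigeon-per-hole clauses: 59 holes * C(60,2) = 59 * 1770 = 104430.
Total clauses = 60 + 104430 = 104490.

104490


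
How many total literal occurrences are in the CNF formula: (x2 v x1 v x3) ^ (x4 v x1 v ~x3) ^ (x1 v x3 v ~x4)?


Clause lengths: 3, 3, 3.
Sum = 3 + 3 + 3 = 9.

9


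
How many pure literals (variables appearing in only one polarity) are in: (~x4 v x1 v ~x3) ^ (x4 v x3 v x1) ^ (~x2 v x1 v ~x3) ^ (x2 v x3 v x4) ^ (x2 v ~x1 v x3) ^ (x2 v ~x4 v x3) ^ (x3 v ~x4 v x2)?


A pure literal appears in only one polarity across all clauses.
No pure literals found.
Count = 0.

0


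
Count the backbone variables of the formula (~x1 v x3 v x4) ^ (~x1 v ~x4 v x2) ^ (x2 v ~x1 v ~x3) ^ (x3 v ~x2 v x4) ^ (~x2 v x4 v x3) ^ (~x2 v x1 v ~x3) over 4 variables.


Find all satisfying assignments: 8 model(s).
Check which variables have the same value in every model.
No variable is fixed across all models.
Backbone size = 0.

0


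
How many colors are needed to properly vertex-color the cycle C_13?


An odd cycle cannot be 2-colored: alternating two colors around the cycle returns to the start with a conflict.
Since 13 is odd, three colors are required (and three suffice).
Chromatic number = 3.

3


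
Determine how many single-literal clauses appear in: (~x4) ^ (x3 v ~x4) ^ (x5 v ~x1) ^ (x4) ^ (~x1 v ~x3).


A unit clause contains exactly one literal.
Unit clauses found: (~x4), (x4).
Count = 2.

2


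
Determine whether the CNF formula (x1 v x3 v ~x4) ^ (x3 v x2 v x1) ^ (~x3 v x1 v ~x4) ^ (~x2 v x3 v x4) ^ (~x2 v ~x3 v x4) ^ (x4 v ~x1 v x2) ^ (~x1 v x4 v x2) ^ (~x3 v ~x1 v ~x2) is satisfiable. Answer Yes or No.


Check all 16 possible truth assignments.
Number of satisfying assignments found: 4.
The formula is satisfiable.

Yes


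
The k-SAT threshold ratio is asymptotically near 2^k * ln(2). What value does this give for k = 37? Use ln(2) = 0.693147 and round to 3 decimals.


Using the asymptotic formula: threshold ~ 2^k * ln(2).
2^37 = 137438953472.
137438953472 * 0.693147 = 95265398282.256.

95265398282.256


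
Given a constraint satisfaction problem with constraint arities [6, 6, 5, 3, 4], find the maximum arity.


The arities are: 6, 6, 5, 3, 4.
Scan for the maximum value.
Maximum arity = 6.

6


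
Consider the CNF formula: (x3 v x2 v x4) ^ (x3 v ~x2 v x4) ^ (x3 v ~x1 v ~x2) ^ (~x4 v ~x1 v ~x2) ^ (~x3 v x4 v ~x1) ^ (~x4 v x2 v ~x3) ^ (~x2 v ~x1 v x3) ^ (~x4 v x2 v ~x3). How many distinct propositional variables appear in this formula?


Identify each distinct variable in the formula.
Variables found: x1, x2, x3, x4.
Total distinct variables = 4.

4


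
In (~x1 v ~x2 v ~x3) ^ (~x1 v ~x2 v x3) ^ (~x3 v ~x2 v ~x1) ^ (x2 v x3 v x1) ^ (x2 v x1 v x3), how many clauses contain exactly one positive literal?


A definite clause has exactly one positive literal.
Clause 1: 0 positive -> not definite
Clause 2: 1 positive -> definite
Clause 3: 0 positive -> not definite
Clause 4: 3 positive -> not definite
Clause 5: 3 positive -> not definite
Definite clause count = 1.

1


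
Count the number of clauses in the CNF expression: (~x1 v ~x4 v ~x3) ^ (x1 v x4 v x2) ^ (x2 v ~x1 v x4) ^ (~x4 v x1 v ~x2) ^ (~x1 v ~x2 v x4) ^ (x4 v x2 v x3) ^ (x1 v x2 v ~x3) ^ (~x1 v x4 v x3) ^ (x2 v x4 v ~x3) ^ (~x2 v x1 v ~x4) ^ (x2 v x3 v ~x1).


Each group enclosed in parentheses joined by ^ is one clause.
Counting the conjuncts: 11 clauses.

11


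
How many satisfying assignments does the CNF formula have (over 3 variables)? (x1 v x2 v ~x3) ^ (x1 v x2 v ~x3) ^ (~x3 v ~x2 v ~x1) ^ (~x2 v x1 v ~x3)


Enumerate all 8 truth assignments over 3 variables.
Test each against every clause.
Satisfying assignments found: 5.

5


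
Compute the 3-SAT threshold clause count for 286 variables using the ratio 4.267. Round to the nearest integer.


The 3-SAT phase transition occurs at approximately 4.267 clauses per variable.
m = 4.267 * 286 = 1220.362.
Rounded to nearest integer: 1220.

1220


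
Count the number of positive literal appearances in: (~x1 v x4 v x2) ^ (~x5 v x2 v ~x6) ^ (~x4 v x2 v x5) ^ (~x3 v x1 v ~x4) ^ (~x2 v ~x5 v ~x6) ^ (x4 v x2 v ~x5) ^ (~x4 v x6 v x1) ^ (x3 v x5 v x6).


Scan each clause for unnegated literals.
Clause 1: 2 positive; Clause 2: 1 positive; Clause 3: 2 positive; Clause 4: 1 positive; Clause 5: 0 positive; Clause 6: 2 positive; Clause 7: 2 positive; Clause 8: 3 positive.
Total positive literal occurrences = 13.

13


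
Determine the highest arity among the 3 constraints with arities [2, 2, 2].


The arities are: 2, 2, 2.
Scan for the maximum value.
Maximum arity = 2.

2


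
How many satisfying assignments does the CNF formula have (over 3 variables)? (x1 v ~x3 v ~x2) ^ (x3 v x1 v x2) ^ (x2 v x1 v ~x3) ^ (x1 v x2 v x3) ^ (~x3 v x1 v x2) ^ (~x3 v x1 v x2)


Enumerate all 8 truth assignments over 3 variables.
Test each against every clause.
Satisfying assignments found: 5.

5


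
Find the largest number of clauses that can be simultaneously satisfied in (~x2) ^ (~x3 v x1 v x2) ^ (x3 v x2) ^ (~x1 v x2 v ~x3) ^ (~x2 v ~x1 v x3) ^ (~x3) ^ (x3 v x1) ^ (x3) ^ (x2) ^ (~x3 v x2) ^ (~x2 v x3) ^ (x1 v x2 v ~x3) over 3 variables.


Enumerate all 8 truth assignments.
For each, count how many of the 12 clauses are satisfied.
The formula is not fully satisfiable, so the maximum is below 12.
Maximum simultaneously satisfiable clauses = 10.

10


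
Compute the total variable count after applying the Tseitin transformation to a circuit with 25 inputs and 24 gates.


The Tseitin transformation introduces one auxiliary variable per gate.
Total variables = inputs + gates = 25 + 24 = 49.

49


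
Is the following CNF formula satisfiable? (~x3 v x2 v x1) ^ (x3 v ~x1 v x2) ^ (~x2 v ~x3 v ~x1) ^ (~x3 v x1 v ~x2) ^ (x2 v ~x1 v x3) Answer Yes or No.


Check all 8 possible truth assignments.
Number of satisfying assignments found: 4.
The formula is satisfiable.

Yes


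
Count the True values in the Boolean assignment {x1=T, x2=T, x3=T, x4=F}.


The weight is the number of variables assigned True.
True variables: x1, x2, x3.
Weight = 3.

3


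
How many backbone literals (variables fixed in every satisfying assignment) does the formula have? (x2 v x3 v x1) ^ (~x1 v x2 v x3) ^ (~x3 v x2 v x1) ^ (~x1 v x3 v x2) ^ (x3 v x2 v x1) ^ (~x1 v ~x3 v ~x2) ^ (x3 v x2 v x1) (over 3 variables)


Find all satisfying assignments: 4 model(s).
Check which variables have the same value in every model.
No variable is fixed across all models.
Backbone size = 0.

0


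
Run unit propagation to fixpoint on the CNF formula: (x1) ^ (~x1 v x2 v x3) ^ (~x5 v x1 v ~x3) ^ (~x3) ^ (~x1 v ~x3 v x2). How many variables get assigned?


Unit propagation repeatedly assigns the literal in any unit clause, then simplifies.
Assignments in order: x1 = T, x3 = F, x2 = T.
No further unit clauses remain.
Total variables assigned = 3.

3


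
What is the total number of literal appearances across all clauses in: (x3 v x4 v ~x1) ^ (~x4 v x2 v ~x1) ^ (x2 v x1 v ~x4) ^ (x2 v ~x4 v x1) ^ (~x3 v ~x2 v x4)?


Clause lengths: 3, 3, 3, 3, 3.
Sum = 3 + 3 + 3 + 3 + 3 = 15.

15


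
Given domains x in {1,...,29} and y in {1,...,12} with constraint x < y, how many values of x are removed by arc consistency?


For the constraint x < y, x needs a supporting value in y's domain.
x can be at most 11 (one less than y's maximum).
Valid x values from domain: 11 out of 29.
Pruned = 29 - 11 = 18.

18


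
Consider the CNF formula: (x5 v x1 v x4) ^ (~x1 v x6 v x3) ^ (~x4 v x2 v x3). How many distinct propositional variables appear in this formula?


Identify each distinct variable in the formula.
Variables found: x1, x2, x3, x4, x5, x6.
Total distinct variables = 6.

6


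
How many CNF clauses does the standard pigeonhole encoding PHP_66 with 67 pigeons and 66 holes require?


The PHP encoding has two parts:
1) At-least-one-hole clauses: 67 (one per pigeon, each with 66 literals).
2) At-most-one-pigeon-per-hole clauses: 66 holes * C(67,2) = 66 * 2211 = 145926.
Total clauses = 67 + 145926 = 145993.

145993


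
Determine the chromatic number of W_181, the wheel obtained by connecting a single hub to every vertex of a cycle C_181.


W_181 consists of the cycle C_181 together with a hub vertex adjacent to every cycle vertex.
The cycle C_181 needs 3 colors (odd cycle -> 3).
The hub is adjacent to every cycle vertex, so it must receive a new color distinct from all of them.
Chromatic number = 3 + 1 = 4.

4


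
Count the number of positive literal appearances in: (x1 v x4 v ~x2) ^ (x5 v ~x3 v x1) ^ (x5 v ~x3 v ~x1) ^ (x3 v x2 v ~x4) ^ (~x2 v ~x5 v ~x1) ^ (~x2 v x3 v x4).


Scan each clause for unnegated literals.
Clause 1: 2 positive; Clause 2: 2 positive; Clause 3: 1 positive; Clause 4: 2 positive; Clause 5: 0 positive; Clause 6: 2 positive.
Total positive literal occurrences = 9.

9


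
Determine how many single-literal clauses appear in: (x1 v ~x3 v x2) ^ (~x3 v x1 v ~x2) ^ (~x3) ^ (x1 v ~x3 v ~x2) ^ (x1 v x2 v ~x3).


A unit clause contains exactly one literal.
Unit clauses found: (~x3).
Count = 1.

1


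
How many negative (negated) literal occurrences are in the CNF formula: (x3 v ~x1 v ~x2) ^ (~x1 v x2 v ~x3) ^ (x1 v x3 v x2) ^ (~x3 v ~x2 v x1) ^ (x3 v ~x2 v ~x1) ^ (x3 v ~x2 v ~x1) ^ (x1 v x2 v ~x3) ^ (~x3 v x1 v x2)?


Scan each clause for negated literals.
Clause 1: 2 negative; Clause 2: 2 negative; Clause 3: 0 negative; Clause 4: 2 negative; Clause 5: 2 negative; Clause 6: 2 negative; Clause 7: 1 negative; Clause 8: 1 negative.
Total negative literal occurrences = 12.

12
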